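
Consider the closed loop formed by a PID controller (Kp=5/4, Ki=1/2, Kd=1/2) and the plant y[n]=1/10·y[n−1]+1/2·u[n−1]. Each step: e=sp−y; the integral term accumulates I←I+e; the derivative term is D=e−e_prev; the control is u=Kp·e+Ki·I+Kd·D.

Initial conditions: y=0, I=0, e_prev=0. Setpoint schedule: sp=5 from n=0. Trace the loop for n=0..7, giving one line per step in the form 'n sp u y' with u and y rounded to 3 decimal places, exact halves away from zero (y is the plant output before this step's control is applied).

(exact arithmetic carried between steps; '≈' marks a value shown rounded to 6 d.p. or computed from one; I and e_prev carry over from the previous line; the table rounds u and y to 3 d.p., halves away from zero)
n=0: y=0, sp=5, e=sp−y=5; I=5, D=e−e_prev=5; u=5/4·5+1/2·5+1/2·5=11.25; next y=1/10·0+1/2·11.25=5.625
n=1: y=5.625, sp=5, e=sp−y=-0.625; I=4.375, D=e−e_prev=-5.625; u=5/4·(-0.625)+1/2·4.375+1/2·(-5.625)=-1.40625; next y=1/10·5.625+1/2·(-1.40625)=-0.140625
n=2: y=-0.140625, sp=5, e=sp−y=5.140625; I=9.515625, D=e−e_prev=5.765625; u=5/4·5.140625+1/2·9.515625+1/2·5.765625≈14.066406; next y=1/10·(-0.140625)+1/2·14.066406≈7.019141
n=3: y≈7.019141, sp=5, e=sp−y≈-2.019141; I≈7.496484, D=e−e_prev≈-7.159766; u=5/4·(-2.019141)+1/2·7.496484+1/2·(-7.159766)≈-2.355566; next y=1/10·7.019141+1/2·(-2.355566)≈-0.475869
n=4: y≈-0.475869, sp=5, e=sp−y≈5.475869; I≈12.972354, D=e−e_prev≈7.495010; u=5/4·5.475869+1/2·12.972354+1/2·7.495010≈17.078518; next y=1/10·(-0.475869)+1/2·17.078518≈8.491672
n=5: y≈8.491672, sp=5, e=sp−y≈-3.491672; I≈9.480681, D=e−e_prev≈-8.967541; u=5/4·(-3.491672)+1/2·9.480681+1/2·(-8.967541)≈-4.108020; next y=1/10·8.491672+1/2·(-4.108020)≈-1.204843
n=6: y≈-1.204843, sp=5, e=sp−y≈6.204843; I≈15.685524, D=e−e_prev≈9.696515; u=5/4·6.204843+1/2·15.685524+1/2·9.696515≈20.447073; next y=1/10·(-1.204843)+1/2·20.447073≈10.103052
n=7: y≈10.103052, sp=5, e=sp−y≈-5.103052; I≈10.582472, D=e−e_prev≈-11.307895; u=5/4·(-5.103052)+1/2·10.582472+1/2·(-11.307895)≈-6.741527; next y=1/10·10.103052+1/2·(-6.741527)≈-2.360458

0 5 11.250 0.000
1 5 -1.406 5.625
2 5 14.066 -0.141
3 5 -2.356 7.019
4 5 17.079 -0.476
5 5 -4.108 8.492
6 5 20.447 -1.205
7 5 -6.742 10.103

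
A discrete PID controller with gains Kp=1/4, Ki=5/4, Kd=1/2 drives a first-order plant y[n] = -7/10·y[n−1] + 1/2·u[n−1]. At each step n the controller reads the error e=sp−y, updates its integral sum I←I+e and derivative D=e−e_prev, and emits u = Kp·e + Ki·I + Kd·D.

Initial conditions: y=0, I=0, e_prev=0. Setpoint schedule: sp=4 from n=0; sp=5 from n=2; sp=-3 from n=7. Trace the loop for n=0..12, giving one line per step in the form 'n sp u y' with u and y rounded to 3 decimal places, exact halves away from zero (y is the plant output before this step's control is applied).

(exact arithmetic carried between steps; '≈' marks a value shown rounded to 6 d.p. or computed from one; I and e_prev carry over from the previous line; the table rounds u and y to 3 d.p., halves away from zero)
n=0: y=0, sp=4, e=sp−y=4; I=4, D=e−e_prev=4; u=1/4·4+5/4·4+1/2·4=8; next y=-7/10·0+1/2·8=4
n=1: y=4, sp=4, e=sp−y=0; I=4, D=e−e_prev=-4; u=1/4·0+5/4·4+1/2·(-4)=3; next y=-7/10·4+1/2·3=-1.3
n=2: y=-1.3, sp=5, e=sp−y=6.3; I=10.3, D=e−e_prev=6.3; u=1/4·6.3+5/4·10.3+1/2·6.3=17.6; next y=-7/10·(-1.3)+1/2·17.6=9.71
n=3: y=9.71, sp=5, e=sp−y=-4.71; I=5.59, D=e−e_prev=-11.01; u=1/4·(-4.71)+5/4·5.59+1/2·(-11.01)=0.305; next y=-7/10·9.71+1/2·0.305=-6.6445
n=4: y=-6.6445, sp=5, e=sp−y=11.6445; I=17.2345, D=e−e_prev=16.3545; u=1/4·11.6445+5/4·17.2345+1/2·16.3545=32.6315; next y=-7/10·(-6.6445)+1/2·32.6315=20.9669
n=5: y=20.9669, sp=5, e=sp−y=-15.9669; I=1.2676, D=e−e_prev=-27.6114; u=1/4·(-15.9669)+5/4·1.2676+1/2·(-27.6114)=-16.212925; next y=-7/10·20.9669+1/2·(-16.212925)≈-22.783293
n=6: y≈-22.783293, sp=5, e=sp−y≈27.783293; I≈29.050893, D=e−e_prev≈43.750193; u=1/4·27.783293+5/4·29.050893+1/2·43.750193≈65.134535; next y=-7/10·(-22.783293)+1/2·65.134535≈48.515572
n=7: y≈48.515572, sp=-3, e=sp−y≈-51.515572; I≈-22.464680, D=e−e_prev≈-79.298865; u=1/4·(-51.515572)+5/4·(-22.464680)+1/2·(-79.298865)≈-80.609175; next y=-7/10·48.515572+1/2·(-80.609175)≈-74.265488
n=8: y≈-74.265488, sp=-3, e=sp−y≈71.265488; I≈48.800808, D=e−e_prev≈122.781060; u=1/4·71.265488+5/4·48.800808+1/2·122.781060≈140.207913; next y=-7/10·(-74.265488)+1/2·140.207913≈122.089798
n=9: y≈122.089798, sp=-3, e=sp−y≈-125.089798; I≈-76.288990, D=e−e_prev≈-196.355286; u=1/4·(-125.089798)+5/4·(-76.288990)+1/2·(-196.355286)≈-224.811330; next y=-7/10·122.089798+1/2·(-224.811330)≈-197.868523
n=10: y≈-197.868523, sp=-3, e=sp−y≈194.868523; I≈118.579534, D=e−e_prev≈319.958322; u=1/4·194.868523+5/4·118.579534+1/2·319.958322≈356.920709; next y=-7/10·(-197.868523)+1/2·356.920709≈316.968321
n=11: y≈316.968321, sp=-3, e=sp−y≈-319.968321; I≈-201.388787, D=e−e_prev≈-514.836844; u=1/4·(-319.968321)+5/4·(-201.388787)+1/2·(-514.836844)≈-589.146486; next y=-7/10·316.968321+1/2·(-589.146486)≈-516.451068
n=12: y≈-516.451068, sp=-3, e=sp−y≈513.451068; I≈312.062281, D=e−e_prev≈833.419389; u=1/4·513.451068+5/4·312.062281+1/2·833.419389≈935.150312; next y=-7/10·(-516.451068)+1/2·935.150312≈829.090903

0 4 8.000 0.000
1 4 3.000 4.000
2 5 17.600 -1.300
3 5 0.305 9.710
4 5 32.632 -6.645
5 5 -16.213 20.967
6 5 65.135 -22.783
7 -3 -80.609 48.516
8 -3 140.208 -74.265
9 -3 -224.811 122.090
10 -3 356.921 -197.869
11 -3 -589.146 316.968
12 -3 935.150 -516.451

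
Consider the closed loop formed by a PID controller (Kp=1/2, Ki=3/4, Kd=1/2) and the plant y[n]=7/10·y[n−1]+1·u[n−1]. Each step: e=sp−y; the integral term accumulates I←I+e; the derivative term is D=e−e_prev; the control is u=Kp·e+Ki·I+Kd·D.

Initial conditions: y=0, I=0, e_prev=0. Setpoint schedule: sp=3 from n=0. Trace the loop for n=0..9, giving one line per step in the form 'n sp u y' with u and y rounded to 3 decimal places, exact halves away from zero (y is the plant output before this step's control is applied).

0 3 5.250 0.000
1 3 -3.188 5.250
2 3 6.084 0.488
3 3 -4.804 6.426
4 3 7.376 -0.306
5 3 -6.579 7.162
6 3 9.307 -1.566
7 3 -8.742 8.211
8 3 11.848 -2.994
9 3 -11.565 9.752

(exact arithmetic carried between steps; '≈' marks a value shown rounded to 6 d.p. or computed from one; I and e_prev carry over from the previous line; the table rounds u and y to 3 d.p., halves away from zero)
n=0: y=0, sp=3, e=sp−y=3; I=3, D=e−e_prev=3; u=1/2·3+3/4·3+1/2·3=5.25; next y=7/10·0+1·5.25=5.25
n=1: y=5.25, sp=3, e=sp−y=-2.25; I=0.75, D=e−e_prev=-5.25; u=1/2·(-2.25)+3/4·0.75+1/2·(-5.25)=-3.1875; next y=7/10·5.25+1·(-3.1875)=0.4875
n=2: y=0.4875, sp=3, e=sp−y=2.5125; I=3.2625, D=e−e_prev=4.7625; u=1/2·2.5125+3/4·3.2625+1/2·4.7625=6.084375; next y=7/10·0.4875+1·6.084375=6.425625
n=3: y=6.425625, sp=3, e=sp−y=-3.425625; I=-0.163125, D=e−e_prev=-5.938125; u=1/2·(-3.425625)+3/4·(-0.163125)+1/2·(-5.938125)≈-4.804219; next y=7/10·6.425625+1·(-4.804219)≈-0.306281
n=4: y≈-0.306281, sp=3, e=sp−y≈3.306281; I≈3.143156, D=e−e_prev≈6.731906; u=1/2·3.306281+3/4·3.143156+1/2·6.731906≈7.376461; next y=7/10·(-0.306281)+1·7.376461≈7.162064
n=5: y≈7.162064, sp=3, e=sp−y≈-4.162064; I≈-1.018908, D=e−e_prev≈-7.468345; u=1/2·(-4.162064)+3/4·(-1.018908)+1/2·(-7.468345)≈-6.579386; next y=7/10·7.162064+1·(-6.579386)≈-1.565941
n=6: y≈-1.565941, sp=3, e=sp−y≈4.565941; I≈3.547033, D=e−e_prev≈8.728005; u=1/2·4.565941+3/4·3.547033+1/2·8.728005≈9.307247; next y=7/10·(-1.565941)+1·9.307247≈8.211089
n=7: y≈8.211089, sp=3, e=sp−y≈-5.211089; I≈-1.664056, D=e−e_prev≈-9.777030; u=1/2·(-5.211089)+3/4·(-1.664056)+1/2·(-9.777030)≈-8.742101; next y=7/10·8.211089+1·(-8.742101)≈-2.994339
n=8: y≈-2.994339, sp=3, e=sp−y≈5.994339; I≈4.330283, D=e−e_prev≈11.205428; u=1/2·5.994339+3/4·4.330283+1/2·11.205428≈11.847596; next y=7/10·(-2.994339)+1·11.847596≈9.751558
n=9: y≈9.751558, sp=3, e=sp−y≈-6.751558; I≈-2.421275, D=e−e_prev≈-12.745897; u=1/2·(-6.751558)+3/4·(-2.421275)+1/2·(-12.745897)≈-11.564685; next y=7/10·9.751558+1·(-11.564685)≈-4.738594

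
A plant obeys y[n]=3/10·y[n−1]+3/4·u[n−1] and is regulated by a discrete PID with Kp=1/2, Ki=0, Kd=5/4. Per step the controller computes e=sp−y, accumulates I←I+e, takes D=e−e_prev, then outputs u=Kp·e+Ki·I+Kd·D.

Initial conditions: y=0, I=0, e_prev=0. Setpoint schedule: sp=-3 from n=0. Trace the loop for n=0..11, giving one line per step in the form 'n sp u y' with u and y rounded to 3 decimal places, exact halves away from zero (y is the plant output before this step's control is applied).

0 -3 -5.250 0.000
1 -3 5.391 -3.938
2 -3 -11.430 2.862
3 -3 15.576 -7.714
4 -3 -27.537 9.368
5 -3 41.434 -17.842
6 -3 -68.817 25.723
7 -3 107.472 -43.896
8 -3 -174.382 67.435
9 -3 276.266 -110.556
10 -3 -444.252 174.033
11 -3 707.755 -280.979

(exact arithmetic carried between steps; '≈' marks a value shown rounded to 6 d.p. or computed from one; I and e_prev carry over from the previous line; the table rounds u and y to 3 d.p., halves away from zero)
n=0: y=0, sp=-3, e=sp−y=-3; I=-3, D=e−e_prev=-3; u=1/2·(-3)+0·(-3)+5/4·(-3)=-5.25; next y=3/10·0+3/4·(-5.25)=-3.9375
n=1: y=-3.9375, sp=-3, e=sp−y=0.9375; I=-2.0625, D=e−e_prev=3.9375; u=1/2·0.9375+0·(-2.0625)+5/4·3.9375=5.390625; next y=3/10·(-3.9375)+3/4·5.390625≈2.861719
n=2: y≈2.861719, sp=-3, e=sp−y≈-5.861719; I≈-7.924219, D=e−e_prev≈-6.799219; u=1/2·(-5.861719)+0·(-7.924219)+5/4·(-6.799219)≈-11.429883; next y=3/10·2.861719+3/4·(-11.429883)≈-7.713896
n=3: y≈-7.713896, sp=-3, e=sp−y≈4.713896; I≈-3.210322, D=e−e_prev≈10.575615; u=1/2·4.713896+0·(-3.210322)+5/4·10.575615≈15.576467; next y=3/10·(-7.713896)+3/4·15.576467≈9.368182
n=4: y≈9.368182, sp=-3, e=sp−y≈-12.368182; I≈-15.578504, D=e−e_prev≈-17.082078; u=1/2·(-12.368182)+0·(-15.578504)+5/4·(-17.082078)≈-27.536688; next y=3/10·9.368182+3/4·(-27.536688)≈-17.842062
n=5: y≈-17.842062, sp=-3, e=sp−y≈14.842062; I≈-0.736442, D=e−e_prev≈27.210243; u=1/2·14.842062+0·(-0.736442)+5/4·27.210243≈41.433835; next y=3/10·(-17.842062)+3/4·41.433835≈25.722758
n=6: y≈25.722758, sp=-3, e=sp−y≈-28.722758; I≈-29.459200, D=e−e_prev≈-43.564819; u=1/2·(-28.722758)+0·(-29.459200)+5/4·(-43.564819)≈-68.817403; next y=3/10·25.722758+3/4·(-68.817403)≈-43.896225
n=7: y≈-43.896225, sp=-3, e=sp−y≈40.896225; I≈11.437025, D=e−e_prev≈69.618983; u=1/2·40.896225+0·11.437025+5/4·69.618983≈107.471841; next y=3/10·(-43.896225)+3/4·107.471841≈67.435013
n=8: y≈67.435013, sp=-3, e=sp−y≈-70.435013; I≈-58.997988, D=e−e_prev≈-111.331238; u=1/2·(-70.435013)+0·(-58.997988)+5/4·(-111.331238)≈-174.381554; next y=3/10·67.435013+3/4·(-174.381554)≈-110.555662
n=9: y≈-110.555662, sp=-3, e=sp−y≈107.555662; I≈48.557674, D=e−e_prev≈177.990675; u=1/2·107.555662+0·48.557674+5/4·177.990675≈276.266175; next y=3/10·(-110.555662)+3/4·276.266175≈174.032932
n=10: y≈174.032932, sp=-3, e=sp−y≈-177.032932; I≈-128.475259, D=e−e_prev≈-284.588594; u=1/2·(-177.032932)+0·(-128.475259)+5/4·(-284.588594)≈-444.252209; next y=3/10·174.032932+3/4·(-444.252209)≈-280.979277
n=11: y≈-280.979277, sp=-3, e=sp−y≈277.979277; I≈149.504019, D=e−e_prev≈455.012210; u=1/2·277.979277+0·149.504019+5/4·455.012210≈707.754900; next y=3/10·(-280.979277)+3/4·707.754900≈446.522392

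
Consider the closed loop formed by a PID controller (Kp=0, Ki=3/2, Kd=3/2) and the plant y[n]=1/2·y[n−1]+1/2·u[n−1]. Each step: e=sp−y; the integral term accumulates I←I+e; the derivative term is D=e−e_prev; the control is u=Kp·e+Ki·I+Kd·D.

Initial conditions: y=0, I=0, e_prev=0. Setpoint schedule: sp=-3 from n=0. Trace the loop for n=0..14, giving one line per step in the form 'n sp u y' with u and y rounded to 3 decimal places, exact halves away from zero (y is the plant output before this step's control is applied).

0 -3 -9.000 0.000
1 -3 4.500 -4.500
2 -3 -13.500 0.000
3 -3 9.000 -6.750
4 -3 -19.125 1.125
5 -3 16.875 -9.000
6 -3 -28.125 3.938
7 -3 28.969 -12.094
8 -3 -43.031 8.438
9 -3 47.813 -17.297
10 -3 -67.008 15.258
11 -3 77.836 -25.875
12 -3 -105.117 25.980
13 -3 125.842 -39.568
14 -3 -165.744 43.137

(exact arithmetic carried between steps; '≈' marks a value shown rounded to 6 d.p. or computed from one; I and e_prev carry over from the previous line; the table rounds u and y to 3 d.p., halves away from zero)
n=0: y=0, sp=-3, e=sp−y=-3; I=-3, D=e−e_prev=-3; u=0·(-3)+3/2·(-3)+3/2·(-3)=-9; next y=1/2·0+1/2·(-9)=-4.5
n=1: y=-4.5, sp=-3, e=sp−y=1.5; I=-1.5, D=e−e_prev=4.5; u=0·1.5+3/2·(-1.5)+3/2·4.5=4.5; next y=1/2·(-4.5)+1/2·4.5=0
n=2: y=0, sp=-3, e=sp−y=-3; I=-4.5, D=e−e_prev=-4.5; u=0·(-3)+3/2·(-4.5)+3/2·(-4.5)=-13.5; next y=1/2·0+1/2·(-13.5)=-6.75
n=3: y=-6.75, sp=-3, e=sp−y=3.75; I=-0.75, D=e−e_prev=6.75; u=0·3.75+3/2·(-0.75)+3/2·6.75=9; next y=1/2·(-6.75)+1/2·9=1.125
n=4: y=1.125, sp=-3, e=sp−y=-4.125; I=-4.875, D=e−e_prev=-7.875; u=0·(-4.125)+3/2·(-4.875)+3/2·(-7.875)=-19.125; next y=1/2·1.125+1/2·(-19.125)=-9
n=5: y=-9, sp=-3, e=sp−y=6; I=1.125, D=e−e_prev=10.125; u=0·6+3/2·1.125+3/2·10.125=16.875; next y=1/2·(-9)+1/2·16.875=3.9375
n=6: y=3.9375, sp=-3, e=sp−y=-6.9375; I=-5.8125, D=e−e_prev=-12.9375; u=0·(-6.9375)+3/2·(-5.8125)+3/2·(-12.9375)=-28.125; next y=1/2·3.9375+1/2·(-28.125)=-12.09375
n=7: y=-12.09375, sp=-3, e=sp−y=9.09375; I=3.28125, D=e−e_prev=16.03125; u=0·9.09375+3/2·3.28125+3/2·16.03125=28.96875; next y=1/2·(-12.09375)+1/2·28.96875=8.4375
n=8: y=8.4375, sp=-3, e=sp−y=-11.4375; I=-8.15625, D=e−e_prev=-20.53125; u=0·(-11.4375)+3/2·(-8.15625)+3/2·(-20.53125)=-43.03125; next y=1/2·8.4375+1/2·(-43.03125)=-17.296875
n=9: y=-17.296875, sp=-3, e=sp−y=14.296875; I=6.140625, D=e−e_prev=25.734375; u=0·14.296875+3/2·6.140625+3/2·25.734375=47.8125; next y=1/2·(-17.296875)+1/2·47.8125≈15.257813
n=10: y≈15.257813, sp=-3, e=sp−y≈-18.257813; I≈-12.117188, D=e−e_prev≈-32.554688; u=0·(-18.257813)+3/2·(-12.117188)+3/2·(-32.554688)≈-67.007813; next y=1/2·15.257813+1/2·(-67.007813)≈-25.875
n=11: y=-25.875, sp=-3, e=sp−y=22.875; I≈10.757813, D=e−e_prev≈41.132813; u=0·22.875+3/2·10.757813+3/2·41.132813≈77.835938; next y=1/2·(-25.875)+1/2·77.835938≈25.980469
n=12: y≈25.980469, sp=-3, e=sp−y≈-28.980469; I≈-18.222656, D=e−e_prev≈-51.855469; u=0·(-28.980469)+3/2·(-18.222656)+3/2·(-51.855469)≈-105.117188; next y=1/2·25.980469+1/2·(-105.117188)≈-39.568359
n=13: y≈-39.568359, sp=-3, e=sp−y≈36.568359; I≈18.345703, D=e−e_prev≈65.548828; u=0·36.568359+3/2·18.345703+3/2·65.548828≈125.841797; next y=1/2·(-39.568359)+1/2·125.841797≈43.136719
n=14: y≈43.136719, sp=-3, e=sp−y≈-46.136719; I≈-27.791016, D=e−e_prev≈-82.705078; u=0·(-46.136719)+3/2·(-27.791016)+3/2·(-82.705078)≈-165.744141; next y=1/2·43.136719+1/2·(-165.744141)≈-61.303711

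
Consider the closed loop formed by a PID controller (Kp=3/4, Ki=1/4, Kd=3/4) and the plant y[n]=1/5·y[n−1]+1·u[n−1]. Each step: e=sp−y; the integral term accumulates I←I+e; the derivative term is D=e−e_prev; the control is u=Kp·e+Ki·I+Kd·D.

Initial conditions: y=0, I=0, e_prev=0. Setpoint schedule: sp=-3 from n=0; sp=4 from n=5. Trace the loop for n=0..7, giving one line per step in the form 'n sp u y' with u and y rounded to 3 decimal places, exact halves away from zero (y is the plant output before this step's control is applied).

0 -3 -5.250 0.000
1 -3 5.438 -5.250
2 -3 -14.803 4.388
3 -3 22.626 -13.926
4 -3 -47.469 19.841
5 4 95.244 -43.501
6 4 -173.215 86.544
7 4 327.969 -155.906

(exact arithmetic carried between steps; '≈' marks a value shown rounded to 6 d.p. or computed from one; I and e_prev carry over from the previous line; the table rounds u and y to 3 d.p., halves away from zero)
n=0: y=0, sp=-3, e=sp−y=-3; I=-3, D=e−e_prev=-3; u=3/4·(-3)+1/4·(-3)+3/4·(-3)=-5.25; next y=1/5·0+1·(-5.25)=-5.25
n=1: y=-5.25, sp=-3, e=sp−y=2.25; I=-0.75, D=e−e_prev=5.25; u=3/4·2.25+1/4·(-0.75)+3/4·5.25=5.4375; next y=1/5·(-5.25)+1·5.4375=4.3875
n=2: y=4.3875, sp=-3, e=sp−y=-7.3875; I=-8.1375, D=e−e_prev=-9.6375; u=3/4·(-7.3875)+1/4·(-8.1375)+3/4·(-9.6375)=-14.803125; next y=1/5·4.3875+1·(-14.803125)=-13.925625
n=3: y=-13.925625, sp=-3, e=sp−y=10.925625; I=2.788125, D=e−e_prev=18.313125; u=3/4·10.925625+1/4·2.788125+3/4·18.313125≈22.626094; next y=1/5·(-13.925625)+1·22.626094≈19.840969
n=4: y≈19.840969, sp=-3, e=sp−y≈-22.840969; I≈-20.052844, D=e−e_prev≈-33.766594; u=3/4·(-22.840969)+1/4·(-20.052844)+3/4·(-33.766594)≈-47.468883; next y=1/5·19.840969+1·(-47.468883)≈-43.500689
n=5: y≈-43.500689, sp=4, e=sp−y≈47.500689; I≈27.447845, D=e−e_prev≈70.341658; u=3/4·47.500689+1/4·27.447845+3/4·70.341658≈95.243721; next y=1/5·(-43.500689)+1·95.243721≈86.543584
n=6: y≈86.543584, sp=4, e=sp−y≈-82.543584; I≈-55.095738, D=e−e_prev≈-130.044273; u=3/4·(-82.543584)+1/4·(-55.095738)+3/4·(-130.044273)≈-173.214827; next y=1/5·86.543584+1·(-173.214827)≈-155.906110
n=7: y≈-155.906110, sp=4, e=sp−y≈159.906110; I≈104.810372, D=e−e_prev≈242.449694; u=3/4·159.906110+1/4·104.810372+3/4·242.449694≈327.969446; next y=1/5·(-155.906110)+1·327.969446≈296.788224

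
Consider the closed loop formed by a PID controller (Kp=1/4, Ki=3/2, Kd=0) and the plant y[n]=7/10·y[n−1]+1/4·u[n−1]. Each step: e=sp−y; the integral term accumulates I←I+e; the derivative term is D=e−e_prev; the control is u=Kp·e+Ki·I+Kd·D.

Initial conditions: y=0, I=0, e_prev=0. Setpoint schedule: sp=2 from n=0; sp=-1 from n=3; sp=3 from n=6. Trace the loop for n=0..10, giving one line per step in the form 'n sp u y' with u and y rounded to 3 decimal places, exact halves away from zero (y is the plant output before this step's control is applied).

(exact arithmetic carried between steps; '≈' marks a value shown rounded to 6 d.p. or computed from one; I and e_prev carry over from the previous line; the table rounds u and y to 3 d.p., halves away from zero)
n=0: y=0, sp=2, e=sp−y=2; I=2, D=e−e_prev=2; u=1/4·2+3/2·2+0·2=3.5; next y=7/10·0+1/4·3.5=0.875
n=1: y=0.875, sp=2, e=sp−y=1.125; I=3.125, D=e−e_prev=-0.875; u=1/4·1.125+3/2·3.125+0·(-0.875)=4.96875; next y=7/10·0.875+1/4·4.96875≈1.854688
n=2: y≈1.854688, sp=2, e=sp−y≈0.145313; I≈3.270313, D=e−e_prev≈-0.979688; u=1/4·0.145313+3/2·3.270313+0·(-0.979688)≈4.941797; next y=7/10·1.854688+1/4·4.941797≈2.533730
n=3: y≈2.533730, sp=-1, e=sp−y≈-3.533730; I≈-0.263418, D=e−e_prev≈-3.679043; u=1/4·(-3.533730)+3/2·(-0.263418)+0·(-3.679043)≈-1.278560; next y=7/10·2.533730+1/4·(-1.278560)≈1.453971
n=4: y≈1.453971, sp=-1, e=sp−y≈-2.453971; I≈-2.717389, D=e−e_prev≈1.079759; u=1/4·(-2.453971)+3/2·(-2.717389)+0·1.079759≈-4.689577; next y=7/10·1.453971+1/4·(-4.689577)≈-0.154614
n=5: y≈-0.154614, sp=-1, e=sp−y≈-0.845386; I≈-3.562775, D=e−e_prev≈1.608586; u=1/4·(-0.845386)+3/2·(-3.562775)+0·1.608586≈-5.555509; next y=7/10·(-0.154614)+1/4·(-5.555509)≈-1.497107
n=6: y≈-1.497107, sp=3, e=sp−y≈4.497107; I≈0.934332, D=e−e_prev≈5.342493; u=1/4·4.497107+3/2·0.934332+0·5.342493≈2.525775; next y=7/10·(-1.497107)+1/4·2.525775≈-0.416531
n=7: y≈-0.416531, sp=3, e=sp−y≈3.416531; I≈4.350863, D=e−e_prev≈-1.080576; u=1/4·3.416531+3/2·4.350863+0·(-1.080576)≈7.380428; next y=7/10·(-0.416531)+1/4·7.380428≈1.553535
n=8: y≈1.553535, sp=3, e=sp−y≈1.446465; I≈5.797328, D=e−e_prev≈-1.970066; u=1/4·1.446465+3/2·5.797328+0·(-1.970066)≈9.057609; next y=7/10·1.553535+1/4·9.057609≈3.351877
n=9: y≈3.351877, sp=3, e=sp−y≈-0.351877; I≈5.445452, D=e−e_prev≈-1.798342; u=1/4·(-0.351877)+3/2·5.445452+0·(-1.798342)≈8.080208; next y=7/10·3.351877+1/4·8.080208≈4.366366
n=10: y≈4.366366, sp=3, e=sp−y≈-1.366366; I≈4.079086, D=e−e_prev≈-1.014489; u=1/4·(-1.366366)+3/2·4.079086+0·(-1.014489)≈5.777037; next y=7/10·4.366366+1/4·5.777037≈4.500715

0 2 3.500 0.000
1 2 4.969 0.875
2 2 4.942 1.855
3 -1 -1.279 2.534
4 -1 -4.690 1.454
5 -1 -5.556 -0.155
6 3 2.526 -1.497
7 3 7.380 -0.417
8 3 9.058 1.554
9 3 8.080 3.352
10 3 5.777 4.366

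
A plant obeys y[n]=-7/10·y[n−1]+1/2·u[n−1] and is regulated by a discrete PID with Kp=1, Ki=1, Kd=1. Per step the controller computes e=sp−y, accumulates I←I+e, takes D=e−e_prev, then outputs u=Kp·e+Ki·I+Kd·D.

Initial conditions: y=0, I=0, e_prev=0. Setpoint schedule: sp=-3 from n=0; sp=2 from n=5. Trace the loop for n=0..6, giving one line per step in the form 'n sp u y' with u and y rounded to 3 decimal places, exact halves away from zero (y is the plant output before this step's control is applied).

(exact arithmetic carried between steps; '≈' marks a value shown rounded to 6 d.p. or computed from one; I and e_prev carry over from the previous line; the table rounds u and y to 3 d.p., halves away from zero)
n=0: y=0, sp=-3, e=sp−y=-3; I=-3, D=e−e_prev=-3; u=1·(-3)+1·(-3)+1·(-3)=-9; next y=-7/10·0+1/2·(-9)=-4.5
n=1: y=-4.5, sp=-3, e=sp−y=1.5; I=-1.5, D=e−e_prev=4.5; u=1·1.5+1·(-1.5)+1·4.5=4.5; next y=-7/10·(-4.5)+1/2·4.5=5.4
n=2: y=5.4, sp=-3, e=sp−y=-8.4; I=-9.9, D=e−e_prev=-9.9; u=1·(-8.4)+1·(-9.9)+1·(-9.9)=-28.2; next y=-7/10·5.4+1/2·(-28.2)=-17.88
n=3: y=-17.88, sp=-3, e=sp−y=14.88; I=4.98, D=e−e_prev=23.28; u=1·14.88+1·4.98+1·23.28=43.14; next y=-7/10·(-17.88)+1/2·43.14=34.086
n=4: y=34.086, sp=-3, e=sp−y=-37.086; I=-32.106, D=e−e_prev=-51.966; u=1·(-37.086)+1·(-32.106)+1·(-51.966)=-121.158; next y=-7/10·34.086+1/2·(-121.158)=-84.4392
n=5: y=-84.4392, sp=2, e=sp−y=86.4392; I=54.3332, D=e−e_prev=123.5252; u=1·86.4392+1·54.3332+1·123.5252=264.2976; next y=-7/10·(-84.4392)+1/2·264.2976=191.25624
n=6: y=191.25624, sp=2, e=sp−y=-189.25624; I=-134.92304, D=e−e_prev=-275.69544; u=1·(-189.25624)+1·(-134.92304)+1·(-275.69544)=-599.87472; next y=-7/10·191.25624+1/2·(-599.87472)=-433.816728

0 -3 -9.000 0.000
1 -3 4.500 -4.500
2 -3 -28.200 5.400
3 -3 43.140 -17.880
4 -3 -121.158 34.086
5 2 264.298 -84.439
6 2 -599.875 191.256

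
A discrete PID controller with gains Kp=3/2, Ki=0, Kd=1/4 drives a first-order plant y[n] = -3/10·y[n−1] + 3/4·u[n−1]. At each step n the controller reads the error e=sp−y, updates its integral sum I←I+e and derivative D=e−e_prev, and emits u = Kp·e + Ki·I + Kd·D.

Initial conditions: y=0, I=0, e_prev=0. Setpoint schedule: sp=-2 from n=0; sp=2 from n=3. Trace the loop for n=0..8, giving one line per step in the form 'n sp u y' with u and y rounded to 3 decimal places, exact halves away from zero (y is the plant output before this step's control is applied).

(exact arithmetic carried between steps; '≈' marks a value shown rounded to 6 d.p. or computed from one; I and e_prev carry over from the previous line; the table rounds u and y to 3 d.p., halves away from zero)
n=0: y=0, sp=-2, e=sp−y=-2; I=-2, D=e−e_prev=-2; u=3/2·(-2)+0·(-2)+1/4·(-2)=-3.5; next y=-3/10·0+3/4·(-3.5)=-2.625
n=1: y=-2.625, sp=-2, e=sp−y=0.625; I=-1.375, D=e−e_prev=2.625; u=3/2·0.625+0·(-1.375)+1/4·2.625=1.59375; next y=-3/10·(-2.625)+3/4·1.59375≈1.982813
n=2: y≈1.982813, sp=-2, e=sp−y≈-3.982813; I≈-5.357813, D=e−e_prev≈-4.607813; u=3/2·(-3.982813)+0·(-5.357813)+1/4·(-4.607813)≈-7.126172; next y=-3/10·1.982813+3/4·(-7.126172)≈-5.939473
n=3: y≈-5.939473, sp=2, e=sp−y≈7.939473; I≈2.581660, D=e−e_prev≈11.922285; u=3/2·7.939473+0·2.581660+1/4·11.922285≈14.889780; next y=-3/10·(-5.939473)+3/4·14.889780≈12.949177
n=4: y≈12.949177, sp=2, e=sp−y≈-10.949177; I≈-8.367517, D=e−e_prev≈-18.888650; u=3/2·(-10.949177)+0·(-8.367517)+1/4·(-18.888650)≈-21.145928; next y=-3/10·12.949177+3/4·(-21.145928)≈-19.744199
n=5: y≈-19.744199, sp=2, e=sp−y≈21.744199; I≈13.376682, D=e−e_prev≈32.693376; u=3/2·21.744199+0·13.376682+1/4·32.693376≈40.789643; next y=-3/10·(-19.744199)+3/4·40.789643≈36.515492
n=6: y≈36.515492, sp=2, e=sp−y≈-34.515492; I≈-21.138809, D=e−e_prev≈-56.259691; u=3/2·(-34.515492)+0·(-21.138809)+1/4·(-56.259691)≈-65.838160; next y=-3/10·36.515492+3/4·(-65.838160)≈-60.333268
n=7: y≈-60.333268, sp=2, e=sp−y≈62.333268; I≈41.194458, D=e−e_prev≈96.848759; u=3/2·62.333268+0·41.194458+1/4·96.848759≈117.712091; next y=-3/10·(-60.333268)+3/4·117.712091≈106.384049
n=8: y≈106.384049, sp=2, e=sp−y≈-104.384049; I≈-63.189591, D=e−e_prev≈-166.717316; u=3/2·(-104.384049)+0·(-63.189591)+1/4·(-166.717316)≈-198.255402; next y=-3/10·106.384049+3/4·(-198.255402)≈-180.606766

0 -2 -3.500 0.000
1 -2 1.594 -2.625
2 -2 -7.126 1.983
3 2 14.890 -5.939
4 2 -21.146 12.949
5 2 40.790 -19.744
6 2 -65.838 36.515
7 2 117.712 -60.333
8 2 -198.255 106.384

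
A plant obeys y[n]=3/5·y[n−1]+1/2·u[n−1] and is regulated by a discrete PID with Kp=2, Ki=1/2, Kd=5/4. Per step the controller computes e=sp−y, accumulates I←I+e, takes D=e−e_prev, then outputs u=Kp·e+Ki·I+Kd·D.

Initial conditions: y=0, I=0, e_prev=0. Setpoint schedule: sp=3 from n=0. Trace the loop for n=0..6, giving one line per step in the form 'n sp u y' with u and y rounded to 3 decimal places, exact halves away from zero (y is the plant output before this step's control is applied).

0 3 11.250 0.000
1 3 -12.094 5.625
2 3 24.738 -2.672
3 3 -33.189 10.766
4 3 58.104 -10.135
5 3 -85.602 22.971
6 3 140.755 -29.018

(exact arithmetic carried between steps; '≈' marks a value shown rounded to 6 d.p. or computed from one; I and e_prev carry over from the previous line; the table rounds u and y to 3 d.p., halves away from zero)
n=0: y=0, sp=3, e=sp−y=3; I=3, D=e−e_prev=3; u=2·3+1/2·3+5/4·3=11.25; next y=3/5·0+1/2·11.25=5.625
n=1: y=5.625, sp=3, e=sp−y=-2.625; I=0.375, D=e−e_prev=-5.625; u=2·(-2.625)+1/2·0.375+5/4·(-5.625)=-12.09375; next y=3/5·5.625+1/2·(-12.09375)=-2.671875
n=2: y=-2.671875, sp=3, e=sp−y=5.671875; I=6.046875, D=e−e_prev=8.296875; u=2·5.671875+1/2·6.046875+5/4·8.296875≈24.738281; next y=3/5·(-2.671875)+1/2·24.738281≈10.766016
n=3: y≈10.766016, sp=3, e=sp−y≈-7.766016; I≈-1.719141, D=e−e_prev≈-13.437891; u=2·(-7.766016)+1/2·(-1.719141)+5/4·(-13.437891)≈-33.188965; next y=3/5·10.766016+1/2·(-33.188965)≈-10.134873
n=4: y≈-10.134873, sp=3, e=sp−y≈13.134873; I≈11.415732, D=e−e_prev≈20.900889; u=2·13.134873+1/2·11.415732+5/4·20.900889≈58.103723; next y=3/5·(-10.134873)+1/2·58.103723≈22.970938
n=5: y≈22.970938, sp=3, e=sp−y≈-19.970938; I≈-8.555205, D=e−e_prev≈-33.105811; u=2·(-19.970938)+1/2·(-8.555205)+5/4·(-33.105811)≈-85.601742; next y=3/5·22.970938+1/2·(-85.601742)≈-29.018308
n=6: y≈-29.018308, sp=3, e=sp−y≈32.018308; I≈23.463103, D=e−e_prev≈51.989246; u=2·32.018308+1/2·23.463103+5/4·51.989246≈140.754725; next y=3/5·(-29.018308)+1/2·140.754725≈52.966378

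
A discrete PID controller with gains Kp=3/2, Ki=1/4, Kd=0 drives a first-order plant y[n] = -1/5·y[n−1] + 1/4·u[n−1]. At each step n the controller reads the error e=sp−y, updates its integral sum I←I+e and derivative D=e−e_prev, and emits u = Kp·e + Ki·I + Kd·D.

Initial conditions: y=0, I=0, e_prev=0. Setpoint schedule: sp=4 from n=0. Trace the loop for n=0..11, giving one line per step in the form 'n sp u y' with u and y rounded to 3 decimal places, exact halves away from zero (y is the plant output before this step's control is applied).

0 4 7.000 0.000
1 4 4.938 1.750
2 4 7.015 0.884
3 4 6.582 1.577
4 4 7.619 1.330
5 4 7.747 1.639
6 4 8.389 1.609
7 4 8.695 1.776
8 4 9.176 1.819
9 4 9.526 1.930
10 4 9.929 1.996
11 4 10.277 2.083

(exact arithmetic carried between steps; '≈' marks a value shown rounded to 6 d.p. or computed from one; I and e_prev carry over from the previous line; the table rounds u and y to 3 d.p., halves away from zero)
n=0: y=0, sp=4, e=sp−y=4; I=4, D=e−e_prev=4; u=3/2·4+1/4·4+0·4=7; next y=-1/5·0+1/4·7=1.75
n=1: y=1.75, sp=4, e=sp−y=2.25; I=6.25, D=e−e_prev=-1.75; u=3/2·2.25+1/4·6.25+0·(-1.75)=4.9375; next y=-1/5·1.75+1/4·4.9375=0.884375
n=2: y=0.884375, sp=4, e=sp−y=3.115625; I=9.365625, D=e−e_prev=0.865625; u=3/2·3.115625+1/4·9.365625+0·0.865625≈7.014844; next y=-1/5·0.884375+1/4·7.014844≈1.576836
n=3: y≈1.576836, sp=4, e=sp−y≈2.423164; I≈11.788789, D=e−e_prev≈-0.692461; u=3/2·2.423164+1/4·11.788789+0·(-0.692461)≈6.581943; next y=-1/5·1.576836+1/4·6.581943≈1.330119
n=4: y≈1.330119, sp=4, e=sp−y≈2.669881; I≈14.458670, D=e−e_prev≈0.246717; u=3/2·2.669881+1/4·14.458670+0·0.246717≈7.619490; next y=-1/5·1.330119+1/4·7.619490≈1.638849
n=5: y≈1.638849, sp=4, e=sp−y≈2.361151; I≈16.819822, D=e−e_prev≈-0.308730; u=3/2·2.361151+1/4·16.819822+0·(-0.308730)≈7.746682; next y=-1/5·1.638849+1/4·7.746682≈1.608901
n=6: y≈1.608901, sp=4, e=sp−y≈2.391099; I≈19.210921, D=e−e_prev≈0.029948; u=3/2·2.391099+1/4·19.210921+0·0.029948≈8.389379; next y=-1/5·1.608901+1/4·8.389379≈1.775565
n=7: y≈1.775565, sp=4, e=sp−y≈2.224435; I≈21.435356, D=e−e_prev≈-0.166664; u=3/2·2.224435+1/4·21.435356+0·(-0.166664)≈8.695492; next y=-1/5·1.775565+1/4·8.695492≈1.818760
n=8: y≈1.818760, sp=4, e=sp−y≈2.181240; I≈23.616596, D=e−e_prev≈-0.043196; u=3/2·2.181240+1/4·23.616596+0·(-0.043196)≈9.176009; next y=-1/5·1.818760+1/4·9.176009≈1.930250
n=9: y≈1.930250, sp=4, e=sp−y≈2.069750; I≈25.686346, D=e−e_prev≈-0.111490; u=3/2·2.069750+1/4·25.686346+0·(-0.111490)≈9.526211; next y=-1/5·1.930250+1/4·9.526211≈1.995503
n=10: y≈1.995503, sp=4, e=sp−y≈2.004497; I≈27.690843, D=e−e_prev≈-0.065253; u=3/2·2.004497+1/4·27.690843+0·(-0.065253)≈9.929457; next y=-1/5·1.995503+1/4·9.929457≈2.083264
n=11: y≈2.083264, sp=4, e=sp−y≈1.916736; I≈29.607580, D=e−e_prev≈-0.087761; u=3/2·1.916736+1/4·29.607580+0·(-0.087761)≈10.276999; next y=-1/5·2.083264+1/4·10.276999≈2.152597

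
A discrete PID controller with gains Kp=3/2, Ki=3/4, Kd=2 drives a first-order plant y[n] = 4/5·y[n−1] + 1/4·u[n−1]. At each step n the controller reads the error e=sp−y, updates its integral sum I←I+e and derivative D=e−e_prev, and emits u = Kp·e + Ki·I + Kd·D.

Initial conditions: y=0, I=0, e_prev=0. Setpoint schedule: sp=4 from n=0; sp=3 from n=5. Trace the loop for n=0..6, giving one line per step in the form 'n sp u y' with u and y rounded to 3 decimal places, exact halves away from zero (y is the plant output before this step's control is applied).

0 4 17.000 0.000
1 4 -6.063 4.250
2 4 12.304 1.884
3 4 -2.312 4.583
4 4 9.001 3.089
5 3 -4.493 4.721
6 3 8.268 2.654

(exact arithmetic carried between steps; '≈' marks a value shown rounded to 6 d.p. or computed from one; I and e_prev carry over from the previous line; the table rounds u and y to 3 d.p., halves away from zero)
n=0: y=0, sp=4, e=sp−y=4; I=4, D=e−e_prev=4; u=3/2·4+3/4·4+2·4=17; next y=4/5·0+1/4·17=4.25
n=1: y=4.25, sp=4, e=sp−y=-0.25; I=3.75, D=e−e_prev=-4.25; u=3/2·(-0.25)+3/4·3.75+2·(-4.25)=-6.0625; next y=4/5·4.25+1/4·(-6.0625)=1.884375
n=2: y=1.884375, sp=4, e=sp−y=2.115625; I=5.865625, D=e−e_prev=2.365625; u=3/2·2.115625+3/4·5.865625+2·2.365625≈12.303906; next y=4/5·1.884375+1/4·12.303906≈4.583477
n=3: y≈4.583477, sp=4, e=sp−y≈-0.583477; I≈5.282148, D=e−e_prev≈-2.699102; u=3/2·(-0.583477)+3/4·5.282148+2·(-2.699102)≈-2.311807; next y=4/5·4.583477+1/4·(-2.311807)≈3.088830
n=4: y≈3.088830, sp=4, e=sp−y≈0.911170; I≈6.193319, D=e−e_prev≈1.494647; u=3/2·0.911170+3/4·6.193319+2·1.494647≈9.001039; next y=4/5·3.088830+1/4·9.001039≈4.721323
n=5: y≈4.721323, sp=3, e=sp−y≈-1.721323; I≈4.471996, D=e−e_prev≈-2.632494; u=3/2·(-1.721323)+3/4·4.471996+2·(-2.632494)≈-4.492976; next y=4/5·4.721323+1/4·(-4.492976)≈2.653815
n=6: y≈2.653815, sp=3, e=sp−y≈0.346185; I≈4.818181, D=e−e_prev≈2.067509; u=3/2·0.346185+3/4·4.818181+2·2.067509≈8.267931; next y=4/5·2.653815+1/4·8.267931≈4.190034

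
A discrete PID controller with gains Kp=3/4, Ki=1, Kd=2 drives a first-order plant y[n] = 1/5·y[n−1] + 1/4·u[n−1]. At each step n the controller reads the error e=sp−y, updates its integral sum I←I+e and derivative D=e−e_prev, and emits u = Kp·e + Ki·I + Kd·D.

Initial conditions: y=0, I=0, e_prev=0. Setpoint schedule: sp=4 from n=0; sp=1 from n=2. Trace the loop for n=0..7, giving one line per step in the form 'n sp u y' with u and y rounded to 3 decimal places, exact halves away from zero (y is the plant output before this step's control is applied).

0 4 15.000 0.000
1 4 -3.063 3.750
2 1 7.559 -0.016
3 1 -0.090 1.887
4 1 8.572 0.355
5 1 -0.818 2.214
6 1 9.095 0.238
7 1 -1.906 2.321

(exact arithmetic carried between steps; '≈' marks a value shown rounded to 6 d.p. or computed from one; I and e_prev carry over from the previous line; the table rounds u and y to 3 d.p., halves away from zero)
n=0: y=0, sp=4, e=sp−y=4; I=4, D=e−e_prev=4; u=3/4·4+1·4+2·4=15; next y=1/5·0+1/4·15=3.75
n=1: y=3.75, sp=4, e=sp−y=0.25; I=4.25, D=e−e_prev=-3.75; u=3/4·0.25+1·4.25+2·(-3.75)=-3.0625; next y=1/5·3.75+1/4·(-3.0625)=-0.015625
n=2: y=-0.015625, sp=1, e=sp−y=1.015625; I=5.265625, D=e−e_prev=0.765625; u=3/4·1.015625+1·5.265625+2·0.765625≈7.558594; next y=1/5·(-0.015625)+1/4·7.558594≈1.886523
n=3: y≈1.886523, sp=1, e=sp−y≈-0.886523; I≈4.379102, D=e−e_prev≈-1.902148; u=3/4·(-0.886523)+1·4.379102+2·(-1.902148)≈-0.090088; next y=1/5·1.886523+1/4·(-0.090088)≈0.354783
n=4: y≈0.354783, sp=1, e=sp−y≈0.645217; I≈5.024319, D=e−e_prev≈1.531741; u=3/4·0.645217+1·5.024319+2·1.531741≈8.571713; next y=1/5·0.354783+1/4·8.571713≈2.213885
n=5: y≈2.213885, sp=1, e=sp−y≈-1.213885; I≈3.810434, D=e−e_prev≈-1.859102; u=3/4·(-1.213885)+1·3.810434+2·(-1.859102)≈-0.818184; next y=1/5·2.213885+1/4·(-0.818184)≈0.238231
n=6: y≈0.238231, sp=1, e=sp−y≈0.761769; I≈4.572203, D=e−e_prev≈1.975654; u=3/4·0.761769+1·4.572203+2·1.975654≈9.094838; next y=1/5·0.238231+1/4·9.094838≈2.321356
n=7: y≈2.321356, sp=1, e=sp−y≈-1.321356; I≈3.250847, D=e−e_prev≈-2.083125; u=3/4·(-1.321356)+1·3.250847+2·(-2.083125)≈-1.906418; next y=1/5·2.321356+1/4·(-1.906418)≈-0.012333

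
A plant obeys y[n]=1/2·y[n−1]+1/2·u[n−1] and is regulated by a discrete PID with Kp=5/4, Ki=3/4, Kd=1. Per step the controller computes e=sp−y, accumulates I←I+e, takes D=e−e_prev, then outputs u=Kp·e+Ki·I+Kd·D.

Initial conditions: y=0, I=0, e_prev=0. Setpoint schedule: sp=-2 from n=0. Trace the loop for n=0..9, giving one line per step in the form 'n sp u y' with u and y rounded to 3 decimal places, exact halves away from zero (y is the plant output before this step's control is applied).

(exact arithmetic carried between steps; '≈' marks a value shown rounded to 6 d.p. or computed from one; I and e_prev carry over from the previous line; the table rounds u and y to 3 d.p., halves away from zero)
n=0: y=0, sp=-2, e=sp−y=-2; I=-2, D=e−e_prev=-2; u=5/4·(-2)+3/4·(-2)+1·(-2)=-6; next y=1/2·0+1/2·(-6)=-3
n=1: y=-3, sp=-2, e=sp−y=1; I=-1, D=e−e_prev=3; u=5/4·1+3/4·(-1)+1·3=3.5; next y=1/2·(-3)+1/2·3.5=0.25
n=2: y=0.25, sp=-2, e=sp−y=-2.25; I=-3.25, D=e−e_prev=-3.25; u=5/4·(-2.25)+3/4·(-3.25)+1·(-3.25)=-8.5; next y=1/2·0.25+1/2·(-8.5)=-4.125
n=3: y=-4.125, sp=-2, e=sp−y=2.125; I=-1.125, D=e−e_prev=4.375; u=5/4·2.125+3/4·(-1.125)+1·4.375=6.1875; next y=1/2·(-4.125)+1/2·6.1875=1.03125
n=4: y=1.03125, sp=-2, e=sp−y=-3.03125; I=-4.15625, D=e−e_prev=-5.15625; u=5/4·(-3.03125)+3/4·(-4.15625)+1·(-5.15625)=-12.0625; next y=1/2·1.03125+1/2·(-12.0625)=-5.515625
n=5: y=-5.515625, sp=-2, e=sp−y=3.515625; I=-0.640625, D=e−e_prev=6.546875; u=5/4·3.515625+3/4·(-0.640625)+1·6.546875≈10.460938; next y=1/2·(-5.515625)+1/2·10.460938≈2.472656
n=6: y≈2.472656, sp=-2, e=sp−y≈-4.472656; I≈-5.113281, D=e−e_prev≈-7.988281; u=5/4·(-4.472656)+3/4·(-5.113281)+1·(-7.988281)≈-17.414063; next y=1/2·2.472656+1/2·(-17.414063)≈-7.470703
n=7: y≈-7.470703, sp=-2, e=sp−y≈5.470703; I≈0.357422, D=e−e_prev≈9.943359; u=5/4·5.470703+3/4·0.357422+1·9.943359≈17.049805; next y=1/2·(-7.470703)+1/2·17.049805≈4.789551
n=8: y≈4.789551, sp=-2, e=sp−y≈-6.789551; I≈-6.432129, D=e−e_prev≈-12.260254; u=5/4·(-6.789551)+3/4·(-6.432129)+1·(-12.260254)≈-25.571289; next y=1/2·4.789551+1/2·(-25.571289)≈-10.390869
n=9: y≈-10.390869, sp=-2, e=sp−y≈8.390869; I≈1.958740, D=e−e_prev≈15.180420; u=5/4·8.390869+3/4·1.958740+1·15.180420≈27.138062; next y=1/2·(-10.390869)+1/2·27.138062≈8.373596

0 -2 -6.000 0.000
1 -2 3.500 -3.000
2 -2 -8.500 0.250
3 -2 6.188 -4.125
4 -2 -12.063 1.031
5 -2 10.461 -5.516
6 -2 -17.414 2.473
7 -2 17.050 -7.471
8 -2 -25.571 4.790
9 -2 27.138 -10.391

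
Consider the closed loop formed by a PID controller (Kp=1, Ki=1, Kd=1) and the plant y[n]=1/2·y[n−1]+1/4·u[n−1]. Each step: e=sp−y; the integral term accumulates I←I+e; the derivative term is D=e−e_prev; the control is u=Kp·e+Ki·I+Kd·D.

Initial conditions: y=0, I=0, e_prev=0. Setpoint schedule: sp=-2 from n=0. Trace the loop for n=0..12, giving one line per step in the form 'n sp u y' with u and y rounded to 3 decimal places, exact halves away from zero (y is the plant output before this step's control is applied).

(exact arithmetic carried between steps; '≈' marks a value shown rounded to 6 d.p. or computed from one; I and e_prev carry over from the previous line; the table rounds u and y to 3 d.p., halves away from zero)
n=0: y=0, sp=-2, e=sp−y=-2; I=-2, D=e−e_prev=-2; u=1·(-2)+1·(-2)+1·(-2)=-6; next y=1/2·0+1/4·(-6)=-1.5
n=1: y=-1.5, sp=-2, e=sp−y=-0.5; I=-2.5, D=e−e_prev=1.5; u=1·(-0.5)+1·(-2.5)+1·1.5=-1.5; next y=1/2·(-1.5)+1/4·(-1.5)=-1.125
n=2: y=-1.125, sp=-2, e=sp−y=-0.875; I=-3.375, D=e−e_prev=-0.375; u=1·(-0.875)+1·(-3.375)+1·(-0.375)=-4.625; next y=1/2·(-1.125)+1/4·(-4.625)=-1.71875
n=3: y=-1.71875, sp=-2, e=sp−y=-0.28125; I=-3.65625, D=e−e_prev=0.59375; u=1·(-0.28125)+1·(-3.65625)+1·0.59375=-3.34375; next y=1/2·(-1.71875)+1/4·(-3.34375)≈-1.695313
n=4: y≈-1.695313, sp=-2, e=sp−y≈-0.304688; I≈-3.960938, D=e−e_prev≈-0.023438; u=1·(-0.304688)+1·(-3.960938)+1·(-0.023438)≈-4.289063; next y=1/2·(-1.695313)+1/4·(-4.289063)≈-1.919922
n=5: y≈-1.919922, sp=-2, e=sp−y≈-0.080078; I≈-4.041016, D=e−e_prev≈0.224609; u=1·(-0.080078)+1·(-4.041016)+1·0.224609≈-3.896484; next y=1/2·(-1.919922)+1/4·(-3.896484)≈-1.934082
n=6: y≈-1.934082, sp=-2, e=sp−y≈-0.065918; I≈-4.106934, D=e−e_prev≈0.014160; u=1·(-0.065918)+1·(-4.106934)+1·0.014160≈-4.158691; next y=1/2·(-1.934082)+1/4·(-4.158691)≈-2.006714
n=7: y≈-2.006714, sp=-2, e=sp−y≈0.006714; I≈-4.100220, D=e−e_prev≈0.072632; u=1·0.006714+1·(-4.100220)+1·0.072632≈-4.020874; next y=1/2·(-2.006714)+1/4·(-4.020874)≈-2.008575
n=8: y≈-2.008575, sp=-2, e=sp−y≈0.008575; I≈-4.091644, D=e−e_prev≈0.001862; u=1·0.008575+1·(-4.091644)+1·0.001862≈-4.081207; next y=1/2·(-2.008575)+1/4·(-4.081207)≈-2.024590
n=9: y≈-2.024590, sp=-2, e=sp−y≈0.024590; I≈-4.067055, D=e−e_prev≈0.016014; u=1·0.024590+1·(-4.067055)+1·0.016014≈-4.026451; next y=1/2·(-2.024590)+1/4·(-4.026451)≈-2.018908
n=10: y≈-2.018908, sp=-2, e=sp−y≈0.018908; I≈-4.048147, D=e−e_prev≈-0.005682; u=1·0.018908+1·(-4.048147)+1·(-0.005682)≈-4.034922; next y=1/2·(-2.018908)+1/4·(-4.034922)≈-2.018184
n=11: y≈-2.018184, sp=-2, e=sp−y≈0.018184; I≈-4.029963, D=e−e_prev≈-0.000723; u=1·0.018184+1·(-4.029963)+1·(-0.000723)≈-4.012502; next y=1/2·(-2.018184)+1/4·(-4.012502)≈-2.012218
n=12: y≈-2.012218, sp=-2, e=sp−y≈0.012218; I≈-4.017745, D=e−e_prev≈-0.005967; u=1·0.012218+1·(-4.017745)+1·(-0.005967)≈-4.011494; next y=1/2·(-2.012218)+1/4·(-4.011494)≈-2.008982

0 -2 -6.000 0.000
1 -2 -1.500 -1.500
2 -2 -4.625 -1.125
3 -2 -3.344 -1.719
4 -2 -4.289 -1.695
5 -2 -3.896 -1.920
6 -2 -4.159 -1.934
7 -2 -4.021 -2.007
8 -2 -4.081 -2.009
9 -2 -4.026 -2.025
10 -2 -4.035 -2.019
11 -2 -4.013 -2.018
12 -2 -4.011 -2.012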